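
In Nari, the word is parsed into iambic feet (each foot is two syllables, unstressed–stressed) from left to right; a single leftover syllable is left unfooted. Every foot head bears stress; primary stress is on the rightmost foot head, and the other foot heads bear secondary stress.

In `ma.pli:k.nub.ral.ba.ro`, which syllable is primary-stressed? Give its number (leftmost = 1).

6

Parse left to right into iambic (σˈσ) feet: (ma.ˈpli:k) (nub.ˈral) (ba.ˈro).
Foot heads (stressed positions): 2, 4, 6.
End Rule Rightmost: primary stress on the rightmost head = syllable 6.
Primary stress: syllable 6 → ma.pli:k.nub.ral.ba.ˈro.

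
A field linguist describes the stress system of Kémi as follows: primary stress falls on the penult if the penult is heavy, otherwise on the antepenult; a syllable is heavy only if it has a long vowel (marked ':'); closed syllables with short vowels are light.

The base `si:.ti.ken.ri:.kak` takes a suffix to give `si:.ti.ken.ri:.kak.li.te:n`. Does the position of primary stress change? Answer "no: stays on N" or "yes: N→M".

yes: 4→5

Base `si:.ti.ken.ri:.kak` (5 syllables):
  Weights: 3 ken L, 4 ri: H, 5 kak L.
  The penult (syllable 4, ri:) is heavy, so it takes stress.
  → primary stress on syllable 4.
Suffixed `si:.ti.ken.ri:.kak.li.te:n` (7 syllables):
  Weights: 5 kak L, 6 li L, 7 te:n H.
  The penult (syllable 6, li) is light, so stress falls on the antepenult (syllable 5, kak).
  → primary stress on syllable 5.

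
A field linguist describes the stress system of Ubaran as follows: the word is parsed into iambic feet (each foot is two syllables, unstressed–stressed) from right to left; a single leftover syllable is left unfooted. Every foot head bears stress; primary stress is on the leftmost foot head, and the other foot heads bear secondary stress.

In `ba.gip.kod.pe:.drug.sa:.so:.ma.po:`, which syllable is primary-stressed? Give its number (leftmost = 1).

Parse right to left into iambic (σˈσ) feet: ba (gip.ˈkod) (pe:.ˈdrug) (sa:.ˈso:) (ma.ˈpo:). Syllable 1 is left unfooted.
Foot heads (stressed positions): 3, 5, 7, 9.
End Rule Leftmost: primary stress on the leftmost head = syllable 3.
Primary stress: syllable 3 → ba.gip.ˈkod.pe:.drug.sa:.so:.ma.po:.

3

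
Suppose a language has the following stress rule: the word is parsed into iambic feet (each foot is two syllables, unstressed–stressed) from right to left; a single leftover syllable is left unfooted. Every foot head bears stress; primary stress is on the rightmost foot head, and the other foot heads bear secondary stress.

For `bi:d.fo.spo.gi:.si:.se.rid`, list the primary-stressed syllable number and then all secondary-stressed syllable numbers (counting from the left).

primary 7, secondary 3, 5

Parse right to left into iambic (σˈσ) feet: bi:d (fo.ˈspo) (gi:.ˈsi:) (se.ˈrid). Syllable 1 is left unfooted.
Foot heads (stressed positions): 3, 5, 7.
End Rule Rightmost: primary stress on the rightmost head = syllable 7.
Secondary stress on 3, 5: bi:d.fo.ˌspo.gi:.ˌsi:.se.ˈrid.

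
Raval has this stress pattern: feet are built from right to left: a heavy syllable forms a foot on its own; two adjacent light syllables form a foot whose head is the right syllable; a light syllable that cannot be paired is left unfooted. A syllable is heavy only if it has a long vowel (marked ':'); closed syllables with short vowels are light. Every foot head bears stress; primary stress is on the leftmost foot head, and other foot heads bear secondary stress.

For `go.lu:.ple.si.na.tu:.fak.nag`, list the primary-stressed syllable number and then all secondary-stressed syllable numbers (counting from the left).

Weights: 1 go L, 2 lu: H, 3 ple L, 4 si L, 5 na L, 6 tu: H, 7 fak L, 8 nag L.
Parse right to left (heavy = foot alone; LL = one foot; stranded L unfooted): go (ˈlu:) ple (si.ˈna) (ˈtu:) (fak.ˈnag).
Foot heads: 2, 5, 6, 8.
Primary stress on the leftmost head = syllable 2.
Secondary stress on 5, 6, 8: go.ˈlu:.ple.si.ˌna.ˌtu:.fak.ˌnag.

primary 2, secondary 5, 6, 8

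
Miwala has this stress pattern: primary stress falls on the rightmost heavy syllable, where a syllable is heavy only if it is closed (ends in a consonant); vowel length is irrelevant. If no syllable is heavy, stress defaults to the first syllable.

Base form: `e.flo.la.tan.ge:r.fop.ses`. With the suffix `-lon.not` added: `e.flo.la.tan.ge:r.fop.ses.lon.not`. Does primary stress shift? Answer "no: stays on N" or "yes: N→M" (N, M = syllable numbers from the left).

Base `e.flo.la.tan.ge:r.fop.ses` (7 syllables):
  Weights: 1 e L, 2 flo L, 3 la L, 4 tan H, 5 ge:r H, 6 fop H, 7 ses H.
  Heavy syllables in the domain: 4, 5, 6, 7. The rightmost is syllable 7 (ses).
  → primary stress on syllable 7.
Suffixed `e.flo.la.tan.ge:r.fop.ses.lon.not` (9 syllables):
  Weights: 1 e L, 2 flo L, 3 la L, 4 tan H, 5 ge:r H, 6 fop H, 7 ses H, 8 lon H, 9 not H.
  Heavy syllables in the domain: 4, 5, 6, 7, 8, 9. The rightmost is syllable 9 (not).
  → primary stress on syllable 9.

yes: 7→9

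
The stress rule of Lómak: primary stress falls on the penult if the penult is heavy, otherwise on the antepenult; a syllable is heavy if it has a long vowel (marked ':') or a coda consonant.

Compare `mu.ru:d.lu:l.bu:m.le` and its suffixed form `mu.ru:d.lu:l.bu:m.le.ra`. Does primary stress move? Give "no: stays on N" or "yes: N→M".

no: stays on 4

Base `mu.ru:d.lu:l.bu:m.le` (5 syllables):
  Weights: 3 lu:l H, 4 bu:m H, 5 le L.
  The penult (syllable 4, bu:m) is heavy, so it takes stress.
  → primary stress on syllable 4.
Suffixed `mu.ru:d.lu:l.bu:m.le.ra` (6 syllables):
  Weights: 4 bu:m H, 5 le L, 6 ra L.
  The penult (syllable 5, le) is light, so stress falls on the antepenult (syllable 4, bu:m).
  → primary stress on syllable 4.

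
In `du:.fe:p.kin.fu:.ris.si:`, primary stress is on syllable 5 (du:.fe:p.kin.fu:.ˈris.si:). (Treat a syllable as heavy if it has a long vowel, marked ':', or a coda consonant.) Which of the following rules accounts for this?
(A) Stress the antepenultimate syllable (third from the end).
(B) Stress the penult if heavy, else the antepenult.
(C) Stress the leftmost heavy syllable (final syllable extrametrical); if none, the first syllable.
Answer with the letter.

Rule A → syllable 4 (observed: 5).
Rule B → syllable 5 ✓.
Rule C → syllable 1 (observed: 5).

B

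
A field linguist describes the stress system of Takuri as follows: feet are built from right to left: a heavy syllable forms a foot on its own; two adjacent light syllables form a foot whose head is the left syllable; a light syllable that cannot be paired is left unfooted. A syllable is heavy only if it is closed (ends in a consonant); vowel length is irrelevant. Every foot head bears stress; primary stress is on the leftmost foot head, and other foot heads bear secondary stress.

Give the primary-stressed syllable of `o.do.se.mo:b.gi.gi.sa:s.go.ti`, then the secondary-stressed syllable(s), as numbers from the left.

primary 2, secondary 4, 5, 7, 8

Weights: 1 o L, 2 do L, 3 se L, 4 mo:b H, 5 gi L, 6 gi L, 7 sa:s H, 8 go L, 9 ti L.
Parse right to left (heavy = foot alone; LL = one foot; stranded L unfooted): o (ˈdo.se) (ˈmo:b) (ˈgi.gi) (ˈsa:s) (ˈgo.ti).
Foot heads: 2, 4, 5, 7, 8.
Primary stress on the leftmost head = syllable 2.
Secondary stress on 4, 5, 7, 8: o.ˈdo.se.ˌmo:b.ˌgi.gi.ˌsa:s.ˌgo.ti.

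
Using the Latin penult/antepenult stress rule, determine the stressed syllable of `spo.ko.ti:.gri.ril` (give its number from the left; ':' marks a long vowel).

Classical Latin: stress the penult if heavy (long vowel or closed), else the antepenult.
Weights: 3 ti: H, 4 gri L, 5 ril H.
The penult (syllable 4, gri) is light, so stress falls on the antepenult (syllable 3, ti:).
Stress on syllable 3: spo.ko.ˈti:.gri.ril.

3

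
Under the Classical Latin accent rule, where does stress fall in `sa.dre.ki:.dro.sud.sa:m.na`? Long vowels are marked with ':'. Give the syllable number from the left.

Classical Latin: stress the penult if heavy (long vowel or closed), else the antepenult.
Weights: 5 sud H, 6 sa:m H, 7 na L.
The penult (syllable 6, sa:m) is heavy, so it takes stress.
Stress on syllable 6: sa.dre.ki:.dro.sud.ˈsa:m.na.

6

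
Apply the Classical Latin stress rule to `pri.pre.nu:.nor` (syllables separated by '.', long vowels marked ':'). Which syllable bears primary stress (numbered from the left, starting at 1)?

Classical Latin: stress the penult if heavy (long vowel or closed), else the antepenult.
Weights: 2 pre L, 3 nu: H, 4 nor H.
The penult (syllable 3, nu:) is heavy, so it takes stress.
Stress on syllable 3: pri.pre.ˈnu:.nor.

3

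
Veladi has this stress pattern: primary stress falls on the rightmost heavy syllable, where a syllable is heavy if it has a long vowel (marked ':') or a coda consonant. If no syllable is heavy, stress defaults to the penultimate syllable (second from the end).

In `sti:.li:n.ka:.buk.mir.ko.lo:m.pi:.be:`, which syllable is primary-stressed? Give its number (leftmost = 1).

Weights: 1 sti: H, 2 li:n H, 3 ka: H, 4 buk H, 5 mir H, 6 ko L, 7 lo:m H, 8 pi: H, 9 be: H.
Heavy syllables in the domain: 1, 2, 3, 4, 5, 7, 8, 9. The rightmost is syllable 9 (be:).
Primary stress: syllable 9 → sti:.li:n.ka:.buk.mir.ko.lo:m.pi:.ˈbe:.

9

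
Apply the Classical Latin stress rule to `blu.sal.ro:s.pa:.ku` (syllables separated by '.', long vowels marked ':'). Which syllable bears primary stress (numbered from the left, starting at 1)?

4

Classical Latin: stress the penult if heavy (long vowel or closed), else the antepenult.
Weights: 3 ro:s H, 4 pa: H, 5 ku L.
The penult (syllable 4, pa:) is heavy, so it takes stress.
Stress on syllable 4: blu.sal.ro:s.ˈpa:.ku.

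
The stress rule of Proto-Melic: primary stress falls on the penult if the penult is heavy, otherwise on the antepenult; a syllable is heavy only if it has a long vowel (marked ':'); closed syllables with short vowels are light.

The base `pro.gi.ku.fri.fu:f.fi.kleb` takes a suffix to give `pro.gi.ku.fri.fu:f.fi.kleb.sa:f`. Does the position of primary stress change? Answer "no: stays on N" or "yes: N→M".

yes: 5→6

Base `pro.gi.ku.fri.fu:f.fi.kleb` (7 syllables):
  Weights: 5 fu:f H, 6 fi L, 7 kleb L.
  The penult (syllable 6, fi) is light, so stress falls on the antepenult (syllable 5, fu:f).
  → primary stress on syllable 5.
Suffixed `pro.gi.ku.fri.fu:f.fi.kleb.sa:f` (8 syllables):
  Weights: 6 fi L, 7 kleb L, 8 sa:f H.
  The penult (syllable 7, kleb) is light, so stress falls on the antepenult (syllable 6, fi).
  → primary stress on syllable 6.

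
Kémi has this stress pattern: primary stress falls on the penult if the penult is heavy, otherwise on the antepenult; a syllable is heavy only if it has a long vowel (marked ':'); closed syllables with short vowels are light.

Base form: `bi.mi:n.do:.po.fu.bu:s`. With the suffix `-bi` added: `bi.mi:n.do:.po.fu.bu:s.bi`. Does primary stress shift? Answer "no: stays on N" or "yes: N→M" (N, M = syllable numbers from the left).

Base `bi.mi:n.do:.po.fu.bu:s` (6 syllables):
  Weights: 4 po L, 5 fu L, 6 bu:s H.
  The penult (syllable 5, fu) is light, so stress falls on the antepenult (syllable 4, po).
  → primary stress on syllable 4.
Suffixed `bi.mi:n.do:.po.fu.bu:s.bi` (7 syllables):
  Weights: 5 fu L, 6 bu:s H, 7 bi L.
  The penult (syllable 6, bu:s) is heavy, so it takes stress.
  → primary stress on syllable 6.

yes: 4→6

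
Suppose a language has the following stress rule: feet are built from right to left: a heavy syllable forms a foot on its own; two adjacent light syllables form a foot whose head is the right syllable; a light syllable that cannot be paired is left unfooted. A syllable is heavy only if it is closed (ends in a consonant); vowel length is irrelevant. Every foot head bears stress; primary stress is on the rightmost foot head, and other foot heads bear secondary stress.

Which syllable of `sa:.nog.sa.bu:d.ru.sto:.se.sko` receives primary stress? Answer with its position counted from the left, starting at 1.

8

Weights: 1 sa: L, 2 nog H, 3 sa L, 4 bu:d H, 5 ru L, 6 sto: L, 7 se L, 8 sko L.
Parse right to left (heavy = foot alone; LL = one foot; stranded L unfooted): sa: (ˈnog) sa (ˈbu:d) (ru.ˈsto:) (se.ˈsko).
Foot heads: 2, 4, 6, 8.
Primary stress on the rightmost head = syllable 8.
Primary stress: syllable 8 → sa:.nog.sa.bu:d.ru.sto:.se.ˈsko.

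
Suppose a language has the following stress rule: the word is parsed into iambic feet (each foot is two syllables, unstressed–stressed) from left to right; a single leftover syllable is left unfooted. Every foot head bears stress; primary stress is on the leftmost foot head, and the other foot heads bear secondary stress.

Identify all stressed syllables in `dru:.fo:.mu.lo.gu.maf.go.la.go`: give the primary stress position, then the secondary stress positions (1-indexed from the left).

primary 2, secondary 4, 6, 8

Parse left to right into iambic (σˈσ) feet: (dru:.ˈfo:) (mu.ˈlo) (gu.ˈmaf) (go.ˈla) go. Syllable 9 is left unfooted.
Foot heads (stressed positions): 2, 4, 6, 8.
End Rule Leftmost: primary stress on the leftmost head = syllable 2.
Secondary stress on 4, 6, 8: dru:.ˈfo:.mu.ˌlo.gu.ˌmaf.go.ˌla.go.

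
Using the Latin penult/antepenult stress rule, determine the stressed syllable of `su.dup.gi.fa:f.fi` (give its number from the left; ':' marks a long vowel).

Classical Latin: stress the penult if heavy (long vowel or closed), else the antepenult.
Weights: 3 gi L, 4 fa:f H, 5 fi L.
The penult (syllable 4, fa:f) is heavy, so it takes stress.
Stress on syllable 4: su.dup.gi.ˈfa:f.fi.

4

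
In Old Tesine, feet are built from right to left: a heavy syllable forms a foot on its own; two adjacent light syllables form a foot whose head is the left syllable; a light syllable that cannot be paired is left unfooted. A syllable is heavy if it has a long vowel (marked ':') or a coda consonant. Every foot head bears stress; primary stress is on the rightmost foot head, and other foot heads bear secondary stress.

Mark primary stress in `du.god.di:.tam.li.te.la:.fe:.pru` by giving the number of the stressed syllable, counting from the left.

Weights: 1 du L, 2 god H, 3 di: H, 4 tam H, 5 li L, 6 te L, 7 la: H, 8 fe: H, 9 pru L.
Parse right to left (heavy = foot alone; LL = one foot; stranded L unfooted): du (ˈgod) (ˈdi:) (ˈtam) (ˈli.te) (ˈla:) (ˈfe:) pru.
Foot heads: 2, 3, 4, 5, 7, 8.
Primary stress on the rightmost head = syllable 8.
Primary stress: syllable 8 → du.god.di:.tam.li.te.la:.ˈfe:.pru.

8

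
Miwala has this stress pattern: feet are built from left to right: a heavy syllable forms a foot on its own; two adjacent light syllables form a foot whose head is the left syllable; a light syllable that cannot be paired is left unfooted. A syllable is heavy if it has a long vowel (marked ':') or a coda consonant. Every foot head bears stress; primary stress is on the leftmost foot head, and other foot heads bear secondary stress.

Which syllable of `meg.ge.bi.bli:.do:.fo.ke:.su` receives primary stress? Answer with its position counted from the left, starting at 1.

1

Weights: 1 meg H, 2 ge L, 3 bi L, 4 bli: H, 5 do: H, 6 fo L, 7 ke: H, 8 su L.
Parse left to right (heavy = foot alone; LL = one foot; stranded L unfooted): (ˈmeg) (ˈge.bi) (ˈbli:) (ˈdo:) fo (ˈke:) su.
Foot heads: 1, 2, 4, 5, 7.
Primary stress on the leftmost head = syllable 1.
Primary stress: syllable 1 → ˈmeg.ge.bi.bli:.do:.fo.ke:.su.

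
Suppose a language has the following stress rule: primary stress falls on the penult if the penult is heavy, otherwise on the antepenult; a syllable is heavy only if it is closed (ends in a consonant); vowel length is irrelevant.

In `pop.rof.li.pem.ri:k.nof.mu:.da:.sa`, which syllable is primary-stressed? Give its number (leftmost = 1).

7

Weights: 7 mu: L, 8 da: L, 9 sa L.
The penult (syllable 8, da:) is light, so stress falls on the antepenult (syllable 7, mu:).
Primary stress: syllable 7 → pop.rof.li.pem.ri:k.nof.ˈmu:.da:.sa.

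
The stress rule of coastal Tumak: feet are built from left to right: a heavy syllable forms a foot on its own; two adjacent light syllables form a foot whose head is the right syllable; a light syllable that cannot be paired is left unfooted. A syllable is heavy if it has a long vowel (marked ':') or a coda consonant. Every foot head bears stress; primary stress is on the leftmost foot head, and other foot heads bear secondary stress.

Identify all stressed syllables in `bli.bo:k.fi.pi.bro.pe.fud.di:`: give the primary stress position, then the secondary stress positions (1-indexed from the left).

primary 2, secondary 4, 6, 7, 8

Weights: 1 bli L, 2 bo:k H, 3 fi L, 4 pi L, 5 bro L, 6 pe L, 7 fud H, 8 di: H.
Parse left to right (heavy = foot alone; LL = one foot; stranded L unfooted): bli (ˈbo:k) (fi.ˈpi) (bro.ˈpe) (ˈfud) (ˈdi:).
Foot heads: 2, 4, 6, 7, 8.
Primary stress on the leftmost head = syllable 2.
Secondary stress on 4, 6, 7, 8: bli.ˈbo:k.fi.ˌpi.bro.ˌpe.ˌfud.ˌdi:.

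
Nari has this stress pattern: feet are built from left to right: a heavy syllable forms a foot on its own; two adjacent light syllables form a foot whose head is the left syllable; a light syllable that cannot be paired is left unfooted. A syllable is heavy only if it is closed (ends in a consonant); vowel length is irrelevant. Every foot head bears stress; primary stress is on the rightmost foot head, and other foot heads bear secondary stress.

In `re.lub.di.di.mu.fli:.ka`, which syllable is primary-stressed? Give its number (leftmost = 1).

5

Weights: 1 re L, 2 lub H, 3 di L, 4 di L, 5 mu L, 6 fli: L, 7 ka L.
Parse left to right (heavy = foot alone; LL = one foot; stranded L unfooted): re (ˈlub) (ˈdi.di) (ˈmu.fli:) ka.
Foot heads: 2, 3, 5.
Primary stress on the rightmost head = syllable 5.
Primary stress: syllable 5 → re.lub.di.di.ˈmu.fli:.ka.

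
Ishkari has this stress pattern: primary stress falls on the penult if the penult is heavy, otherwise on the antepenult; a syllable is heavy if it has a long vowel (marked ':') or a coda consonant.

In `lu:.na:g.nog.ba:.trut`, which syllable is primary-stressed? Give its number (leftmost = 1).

Weights: 3 nog H, 4 ba: H, 5 trut H.
The penult (syllable 4, ba:) is heavy, so it takes stress.
Primary stress: syllable 4 → lu:.na:g.nog.ˈba:.trut.

4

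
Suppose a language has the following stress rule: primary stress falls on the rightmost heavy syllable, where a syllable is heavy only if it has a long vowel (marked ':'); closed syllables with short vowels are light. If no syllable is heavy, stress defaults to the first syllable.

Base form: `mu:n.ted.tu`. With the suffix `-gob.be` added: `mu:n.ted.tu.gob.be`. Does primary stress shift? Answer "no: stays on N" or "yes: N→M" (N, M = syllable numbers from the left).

Base `mu:n.ted.tu` (3 syllables):
  Weights: 1 mu:n H, 2 ted L, 3 tu L.
  Heavy syllables in the domain: 1. The rightmost is syllable 1 (mu:n).
  → primary stress on syllable 1.
Suffixed `mu:n.ted.tu.gob.be` (5 syllables):
  Weights: 1 mu:n H, 2 ted L, 3 tu L, 4 gob L, 5 be L.
  Heavy syllables in the domain: 1. The rightmost is syllable 1 (mu:n).
  → primary stress on syllable 1.

no: stays on 1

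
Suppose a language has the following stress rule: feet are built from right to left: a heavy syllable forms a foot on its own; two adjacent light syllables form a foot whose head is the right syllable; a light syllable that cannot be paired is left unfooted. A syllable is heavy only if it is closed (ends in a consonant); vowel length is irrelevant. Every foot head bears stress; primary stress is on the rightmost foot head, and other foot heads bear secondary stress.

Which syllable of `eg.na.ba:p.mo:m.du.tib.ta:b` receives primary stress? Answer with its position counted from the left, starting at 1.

7

Weights: 1 eg H, 2 na L, 3 ba:p H, 4 mo:m H, 5 du L, 6 tib H, 7 ta:b H.
Parse right to left (heavy = foot alone; LL = one foot; stranded L unfooted): (ˈeg) na (ˈba:p) (ˈmo:m) du (ˈtib) (ˈta:b).
Foot heads: 1, 3, 4, 6, 7.
Primary stress on the rightmost head = syllable 7.
Primary stress: syllable 7 → eg.na.ba:p.mo:m.du.tib.ˈta:b.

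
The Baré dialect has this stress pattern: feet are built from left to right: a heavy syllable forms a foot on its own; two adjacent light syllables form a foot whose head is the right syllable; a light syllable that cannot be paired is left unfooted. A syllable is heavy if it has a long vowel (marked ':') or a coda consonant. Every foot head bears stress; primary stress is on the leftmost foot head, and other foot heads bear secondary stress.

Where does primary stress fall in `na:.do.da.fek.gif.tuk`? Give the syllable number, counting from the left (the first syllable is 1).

1

Weights: 1 na: H, 2 do L, 3 da L, 4 fek H, 5 gif H, 6 tuk H.
Parse left to right (heavy = foot alone; LL = one foot; stranded L unfooted): (ˈna:) (do.ˈda) (ˈfek) (ˈgif) (ˈtuk).
Foot heads: 1, 3, 4, 5, 6.
Primary stress on the leftmost head = syllable 1.
Primary stress: syllable 1 → ˈna:.do.da.fek.gif.tuk.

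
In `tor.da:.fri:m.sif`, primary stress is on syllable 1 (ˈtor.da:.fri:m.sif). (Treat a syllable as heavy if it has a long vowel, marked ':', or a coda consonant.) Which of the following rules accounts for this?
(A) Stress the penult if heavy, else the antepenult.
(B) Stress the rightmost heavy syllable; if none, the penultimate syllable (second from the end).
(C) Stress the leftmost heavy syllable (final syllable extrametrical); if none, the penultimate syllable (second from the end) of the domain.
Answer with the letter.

Rule A → syllable 3 (observed: 1).
Rule B → syllable 4 (observed: 1).
Rule C → syllable 1 ✓.

C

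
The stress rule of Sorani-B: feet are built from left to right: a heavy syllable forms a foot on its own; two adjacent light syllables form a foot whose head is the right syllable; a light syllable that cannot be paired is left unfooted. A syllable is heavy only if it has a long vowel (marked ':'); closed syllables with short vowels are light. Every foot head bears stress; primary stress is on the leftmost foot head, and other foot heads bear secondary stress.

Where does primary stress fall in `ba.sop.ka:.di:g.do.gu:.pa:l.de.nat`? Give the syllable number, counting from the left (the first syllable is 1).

2

Weights: 1 ba L, 2 sop L, 3 ka: H, 4 di:g H, 5 do L, 6 gu: H, 7 pa:l H, 8 de L, 9 nat L.
Parse left to right (heavy = foot alone; LL = one foot; stranded L unfooted): (ba.ˈsop) (ˈka:) (ˈdi:g) do (ˈgu:) (ˈpa:l) (de.ˈnat).
Foot heads: 2, 3, 4, 6, 7, 9.
Primary stress on the leftmost head = syllable 2.
Primary stress: syllable 2 → ba.ˈsop.ka:.di:g.do.gu:.pa:l.de.nat.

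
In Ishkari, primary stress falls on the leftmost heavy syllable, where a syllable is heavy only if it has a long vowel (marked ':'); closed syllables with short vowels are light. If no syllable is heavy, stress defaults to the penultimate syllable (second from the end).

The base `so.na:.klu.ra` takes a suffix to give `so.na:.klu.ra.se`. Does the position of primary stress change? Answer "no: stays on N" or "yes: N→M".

no: stays on 2

Base `so.na:.klu.ra` (4 syllables):
  Weights: 1 so L, 2 na: H, 3 klu L, 4 ra L.
  Heavy syllables in the domain: 2. The leftmost is syllable 2 (na:).
  → primary stress on syllable 2.
Suffixed `so.na:.klu.ra.se` (5 syllables):
  Weights: 1 so L, 2 na: H, 3 klu L, 4 ra L, 5 se L.
  Heavy syllables in the domain: 2. The leftmost is syllable 2 (na:).
  → primary stress on syllable 2.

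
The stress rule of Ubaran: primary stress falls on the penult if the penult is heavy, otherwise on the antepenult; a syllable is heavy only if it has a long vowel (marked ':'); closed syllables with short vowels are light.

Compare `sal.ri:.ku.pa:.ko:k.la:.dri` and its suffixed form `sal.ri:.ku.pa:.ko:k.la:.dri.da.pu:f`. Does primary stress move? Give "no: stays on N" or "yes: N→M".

yes: 6→7

Base `sal.ri:.ku.pa:.ko:k.la:.dri` (7 syllables):
  Weights: 5 ko:k H, 6 la: H, 7 dri L.
  The penult (syllable 6, la:) is heavy, so it takes stress.
  → primary stress on syllable 6.
Suffixed `sal.ri:.ku.pa:.ko:k.la:.dri.da.pu:f` (9 syllables):
  Weights: 7 dri L, 8 da L, 9 pu:f H.
  The penult (syllable 8, da) is light, so stress falls on the antepenult (syllable 7, dri).
  → primary stress on syllable 7.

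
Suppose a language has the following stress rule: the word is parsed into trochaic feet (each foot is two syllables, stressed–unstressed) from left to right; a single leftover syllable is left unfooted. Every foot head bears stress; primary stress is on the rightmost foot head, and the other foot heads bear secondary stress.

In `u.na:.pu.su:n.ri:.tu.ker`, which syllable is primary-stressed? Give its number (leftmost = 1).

5

Parse left to right into trochaic (ˈσσ) feet: (ˈu.na:) (ˈpu.su:n) (ˈri:.tu) ker. Syllable 7 is left unfooted.
Foot heads (stressed positions): 1, 3, 5.
End Rule Rightmost: primary stress on the rightmost head = syllable 5.
Primary stress: syllable 5 → u.na:.pu.su:n.ˈri:.tu.ker.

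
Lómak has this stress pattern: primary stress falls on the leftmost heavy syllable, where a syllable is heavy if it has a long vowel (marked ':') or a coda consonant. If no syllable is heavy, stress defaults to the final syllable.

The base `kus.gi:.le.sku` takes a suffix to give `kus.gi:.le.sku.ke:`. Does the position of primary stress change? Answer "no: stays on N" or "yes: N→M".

no: stays on 1

Base `kus.gi:.le.sku` (4 syllables):
  Weights: 1 kus H, 2 gi: H, 3 le L, 4 sku L.
  Heavy syllables in the domain: 1, 2. The leftmost is syllable 1 (kus).
  → primary stress on syllable 1.
Suffixed `kus.gi:.le.sku.ke:` (5 syllables):
  Weights: 1 kus H, 2 gi: H, 3 le L, 4 sku L, 5 ke: H.
  Heavy syllables in the domain: 1, 2, 5. The leftmost is syllable 1 (kus).
  → primary stress on syllable 1.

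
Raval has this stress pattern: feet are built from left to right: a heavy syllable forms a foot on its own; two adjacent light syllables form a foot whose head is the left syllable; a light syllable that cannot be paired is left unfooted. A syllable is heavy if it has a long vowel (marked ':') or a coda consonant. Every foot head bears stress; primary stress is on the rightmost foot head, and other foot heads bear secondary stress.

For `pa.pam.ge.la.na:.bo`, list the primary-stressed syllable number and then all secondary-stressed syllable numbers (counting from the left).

Weights: 1 pa L, 2 pam H, 3 ge L, 4 la L, 5 na: H, 6 bo L.
Parse left to right (heavy = foot alone; LL = one foot; stranded L unfooted): pa (ˈpam) (ˈge.la) (ˈna:) bo.
Foot heads: 2, 3, 5.
Primary stress on the rightmost head = syllable 5.
Secondary stress on 2, 3: pa.ˌpam.ˌge.la.ˈna:.bo.

primary 5, secondary 2, 3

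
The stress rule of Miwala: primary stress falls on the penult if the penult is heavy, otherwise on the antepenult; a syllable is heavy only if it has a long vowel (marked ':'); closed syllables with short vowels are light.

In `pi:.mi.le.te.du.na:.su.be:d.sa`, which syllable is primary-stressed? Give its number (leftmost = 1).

Weights: 7 su L, 8 be:d H, 9 sa L.
The penult (syllable 8, be:d) is heavy, so it takes stress.
Primary stress: syllable 8 → pi:.mi.le.te.du.na:.su.ˈbe:d.sa.

8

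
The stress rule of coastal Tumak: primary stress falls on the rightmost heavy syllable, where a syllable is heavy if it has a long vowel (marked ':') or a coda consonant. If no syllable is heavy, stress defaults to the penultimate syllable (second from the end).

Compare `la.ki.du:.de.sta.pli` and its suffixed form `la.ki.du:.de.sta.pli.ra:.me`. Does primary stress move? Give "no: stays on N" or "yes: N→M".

Base `la.ki.du:.de.sta.pli` (6 syllables):
  Weights: 1 la L, 2 ki L, 3 du: H, 4 de L, 5 sta L, 6 pli L.
  Heavy syllables in the domain: 3. The rightmost is syllable 3 (du:).
  → primary stress on syllable 3.
Suffixed `la.ki.du:.de.sta.pli.ra:.me` (8 syllables):
  Weights: 1 la L, 2 ki L, 3 du: H, 4 de L, 5 sta L, 6 pli L, 7 ra: H, 8 me L.
  Heavy syllables in the domain: 3, 7. The rightmost is syllable 7 (ra:).
  → primary stress on syllable 7.

yes: 3→7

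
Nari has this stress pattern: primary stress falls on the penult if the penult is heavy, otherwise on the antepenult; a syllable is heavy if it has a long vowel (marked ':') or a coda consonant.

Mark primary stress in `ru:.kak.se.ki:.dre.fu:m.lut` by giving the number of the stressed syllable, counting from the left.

6

Weights: 5 dre L, 6 fu:m H, 7 lut H.
The penult (syllable 6, fu:m) is heavy, so it takes stress.
Primary stress: syllable 6 → ru:.kak.se.ki:.dre.ˈfu:m.lut.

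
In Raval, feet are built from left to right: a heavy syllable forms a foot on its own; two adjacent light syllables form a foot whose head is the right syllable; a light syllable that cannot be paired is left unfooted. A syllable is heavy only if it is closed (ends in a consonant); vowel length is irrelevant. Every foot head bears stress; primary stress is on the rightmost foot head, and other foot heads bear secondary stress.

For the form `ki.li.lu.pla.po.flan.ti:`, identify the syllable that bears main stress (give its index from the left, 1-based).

6

Weights: 1 ki L, 2 li L, 3 lu L, 4 pla L, 5 po L, 6 flan H, 7 ti: L.
Parse left to right (heavy = foot alone; LL = one foot; stranded L unfooted): (ki.ˈli) (lu.ˈpla) po (ˈflan) ti:.
Foot heads: 2, 4, 6.
Primary stress on the rightmost head = syllable 6.
Primary stress: syllable 6 → ki.li.lu.pla.po.ˈflan.ti:.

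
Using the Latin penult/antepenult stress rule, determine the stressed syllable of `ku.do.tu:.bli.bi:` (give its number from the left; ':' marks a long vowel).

Classical Latin: stress the penult if heavy (long vowel or closed), else the antepenult.
Weights: 3 tu: H, 4 bli L, 5 bi: H.
The penult (syllable 4, bli) is light, so stress falls on the antepenult (syllable 3, tu:).
Stress on syllable 3: ku.do.ˈtu:.bli.bi:.

3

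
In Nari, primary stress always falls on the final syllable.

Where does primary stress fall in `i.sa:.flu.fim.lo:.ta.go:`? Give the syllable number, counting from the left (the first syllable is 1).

The word has 7 syllables; the final syllable is syllable 7 (go:).
Primary stress: syllable 7 → i.sa:.flu.fim.lo:.ta.ˈgo:.

7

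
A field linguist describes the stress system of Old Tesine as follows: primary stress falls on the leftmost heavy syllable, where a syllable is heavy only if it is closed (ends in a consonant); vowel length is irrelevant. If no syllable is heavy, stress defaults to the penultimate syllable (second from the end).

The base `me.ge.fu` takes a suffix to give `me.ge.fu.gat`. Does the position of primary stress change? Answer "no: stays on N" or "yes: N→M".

yes: 2→4

Base `me.ge.fu` (3 syllables):
  Weights: 1 me L, 2 ge L, 3 fu L.
  No heavy syllable in the domain; default to the penultimate syllable (second from the end) = syllable 2.
  → primary stress on syllable 2.
Suffixed `me.ge.fu.gat` (4 syllables):
  Weights: 1 me L, 2 ge L, 3 fu L, 4 gat H.
  Heavy syllables in the domain: 4. The leftmost is syllable 4 (gat).
  → primary stress on syllable 4.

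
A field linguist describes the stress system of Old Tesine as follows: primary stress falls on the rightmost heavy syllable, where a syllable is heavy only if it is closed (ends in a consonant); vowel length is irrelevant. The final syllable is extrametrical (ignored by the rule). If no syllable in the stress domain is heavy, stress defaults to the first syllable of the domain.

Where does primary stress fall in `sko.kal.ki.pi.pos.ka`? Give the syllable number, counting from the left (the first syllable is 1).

5

The final syllable (6, ka) is extrametrical; the stress domain is syllables 1–5.
Weights: 1 sko L, 2 kal H, 3 ki L, 4 pi L, 5 pos H.
Heavy syllables in the domain: 2, 5. The rightmost is syllable 5 (pos).
Primary stress: syllable 5 → sko.kal.ki.pi.ˈpos.ka.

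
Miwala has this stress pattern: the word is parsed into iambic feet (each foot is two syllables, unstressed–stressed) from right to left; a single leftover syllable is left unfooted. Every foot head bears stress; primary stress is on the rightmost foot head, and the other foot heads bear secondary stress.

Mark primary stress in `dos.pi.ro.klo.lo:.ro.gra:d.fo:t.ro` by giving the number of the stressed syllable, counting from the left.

Parse right to left into iambic (σˈσ) feet: dos (pi.ˈro) (klo.ˈlo:) (ro.ˈgra:d) (fo:t.ˈro). Syllable 1 is left unfooted.
Foot heads (stressed positions): 3, 5, 7, 9.
End Rule Rightmost: primary stress on the rightmost head = syllable 9.
Primary stress: syllable 9 → dos.pi.ro.klo.lo:.ro.gra:d.fo:t.ˈro.

9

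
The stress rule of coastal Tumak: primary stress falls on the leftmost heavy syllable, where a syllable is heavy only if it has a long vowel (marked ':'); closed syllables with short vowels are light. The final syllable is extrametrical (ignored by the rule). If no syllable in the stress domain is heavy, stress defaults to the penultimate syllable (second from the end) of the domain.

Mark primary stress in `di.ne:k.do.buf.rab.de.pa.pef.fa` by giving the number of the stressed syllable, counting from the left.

The final syllable (9, fa) is extrametrical; the stress domain is syllables 1–8.
Weights: 1 di L, 2 ne:k H, 3 do L, 4 buf L, 5 rab L, 6 de L, 7 pa L, 8 pef L.
Heavy syllables in the domain: 2. The leftmost is syllable 2 (ne:k).
Primary stress: syllable 2 → di.ˈne:k.do.buf.rab.de.pa.pef.fa.

2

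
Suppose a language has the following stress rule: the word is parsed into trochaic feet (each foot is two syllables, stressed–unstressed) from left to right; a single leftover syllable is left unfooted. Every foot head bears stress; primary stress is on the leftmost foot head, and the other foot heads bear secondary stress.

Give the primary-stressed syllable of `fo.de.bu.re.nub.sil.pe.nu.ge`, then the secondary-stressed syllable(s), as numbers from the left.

Parse left to right into trochaic (ˈσσ) feet: (ˈfo.de) (ˈbu.re) (ˈnub.sil) (ˈpe.nu) ge. Syllable 9 is left unfooted.
Foot heads (stressed positions): 1, 3, 5, 7.
End Rule Leftmost: primary stress on the leftmost head = syllable 1.
Secondary stress on 3, 5, 7: ˈfo.de.ˌbu.re.ˌnub.sil.ˌpe.nu.ge.

primary 1, secondary 3, 5, 7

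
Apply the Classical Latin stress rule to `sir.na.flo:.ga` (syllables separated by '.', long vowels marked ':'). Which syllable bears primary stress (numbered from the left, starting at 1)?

Classical Latin: stress the penult if heavy (long vowel or closed), else the antepenult.
Weights: 2 na L, 3 flo: H, 4 ga L.
The penult (syllable 3, flo:) is heavy, so it takes stress.
Stress on syllable 3: sir.na.ˈflo:.ga.

3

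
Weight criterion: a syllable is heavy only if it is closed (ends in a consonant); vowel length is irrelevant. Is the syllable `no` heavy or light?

light

`no`: short vowel, open (no coda). Open (no coda) → light.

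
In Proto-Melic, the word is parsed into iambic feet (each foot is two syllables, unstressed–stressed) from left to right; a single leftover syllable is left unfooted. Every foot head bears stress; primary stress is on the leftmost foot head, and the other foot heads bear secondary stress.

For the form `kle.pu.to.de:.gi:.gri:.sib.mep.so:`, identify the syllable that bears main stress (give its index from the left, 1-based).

Parse left to right into iambic (σˈσ) feet: (kle.ˈpu) (to.ˈde:) (gi:.ˈgri:) (sib.ˈmep) so:. Syllable 9 is left unfooted.
Foot heads (stressed positions): 2, 4, 6, 8.
End Rule Leftmost: primary stress on the leftmost head = syllable 2.
Primary stress: syllable 2 → kle.ˈpu.to.de:.gi:.gri:.sib.mep.so:.

2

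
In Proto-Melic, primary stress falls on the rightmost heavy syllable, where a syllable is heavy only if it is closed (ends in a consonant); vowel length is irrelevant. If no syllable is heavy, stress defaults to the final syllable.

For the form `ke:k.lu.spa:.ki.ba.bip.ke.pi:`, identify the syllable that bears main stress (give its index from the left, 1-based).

Weights: 1 ke:k H, 2 lu L, 3 spa: L, 4 ki L, 5 ba L, 6 bip H, 7 ke L, 8 pi: L.
Heavy syllables in the domain: 1, 6. The rightmost is syllable 6 (bip).
Primary stress: syllable 6 → ke:k.lu.spa:.ki.ba.ˈbip.ke.pi:.

6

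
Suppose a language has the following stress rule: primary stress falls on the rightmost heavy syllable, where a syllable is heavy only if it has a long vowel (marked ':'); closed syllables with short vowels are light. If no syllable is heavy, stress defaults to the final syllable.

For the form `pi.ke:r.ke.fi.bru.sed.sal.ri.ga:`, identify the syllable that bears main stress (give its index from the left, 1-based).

9

Weights: 1 pi L, 2 ke:r H, 3 ke L, 4 fi L, 5 bru L, 6 sed L, 7 sal L, 8 ri L, 9 ga: H.
Heavy syllables in the domain: 2, 9. The rightmost is syllable 9 (ga:).
Primary stress: syllable 9 → pi.ke:r.ke.fi.bru.sed.sal.ri.ˈga:.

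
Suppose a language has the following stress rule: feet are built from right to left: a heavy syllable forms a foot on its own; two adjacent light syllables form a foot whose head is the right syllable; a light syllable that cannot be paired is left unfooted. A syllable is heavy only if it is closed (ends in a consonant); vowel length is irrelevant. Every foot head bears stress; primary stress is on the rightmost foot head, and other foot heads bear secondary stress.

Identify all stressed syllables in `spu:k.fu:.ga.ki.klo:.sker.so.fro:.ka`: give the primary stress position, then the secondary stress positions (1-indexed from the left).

Weights: 1 spu:k H, 2 fu: L, 3 ga L, 4 ki L, 5 klo: L, 6 sker H, 7 so L, 8 fro: L, 9 ka L.
Parse right to left (heavy = foot alone; LL = one foot; stranded L unfooted): (ˈspu:k) (fu:.ˈga) (ki.ˈklo:) (ˈsker) so (fro:.ˈka).
Foot heads: 1, 3, 5, 6, 9.
Primary stress on the rightmost head = syllable 9.
Secondary stress on 1, 3, 5, 6: ˌspu:k.fu:.ˌga.ki.ˌklo:.ˌsker.so.fro:.ˈka.

primary 9, secondary 1, 3, 5, 6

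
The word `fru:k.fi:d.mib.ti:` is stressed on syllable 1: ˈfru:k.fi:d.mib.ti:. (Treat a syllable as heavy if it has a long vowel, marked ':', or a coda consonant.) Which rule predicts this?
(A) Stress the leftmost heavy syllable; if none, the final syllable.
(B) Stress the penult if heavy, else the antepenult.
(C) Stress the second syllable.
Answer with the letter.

Rule A → syllable 1 ✓.
Rule B → syllable 3 (observed: 1).
Rule C → syllable 2 (observed: 1).

A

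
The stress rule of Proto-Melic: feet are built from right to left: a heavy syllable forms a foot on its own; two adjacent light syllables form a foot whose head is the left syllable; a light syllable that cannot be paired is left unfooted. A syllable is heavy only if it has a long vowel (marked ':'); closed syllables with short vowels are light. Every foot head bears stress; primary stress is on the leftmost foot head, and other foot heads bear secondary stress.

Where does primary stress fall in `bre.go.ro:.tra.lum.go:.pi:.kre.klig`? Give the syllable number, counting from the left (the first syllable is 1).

Weights: 1 bre L, 2 go L, 3 ro: H, 4 tra L, 5 lum L, 6 go: H, 7 pi: H, 8 kre L, 9 klig L.
Parse right to left (heavy = foot alone; LL = one foot; stranded L unfooted): (ˈbre.go) (ˈro:) (ˈtra.lum) (ˈgo:) (ˈpi:) (ˈkre.klig).
Foot heads: 1, 3, 4, 6, 7, 8.
Primary stress on the leftmost head = syllable 1.
Primary stress: syllable 1 → ˈbre.go.ro:.tra.lum.go:.pi:.kre.klig.

1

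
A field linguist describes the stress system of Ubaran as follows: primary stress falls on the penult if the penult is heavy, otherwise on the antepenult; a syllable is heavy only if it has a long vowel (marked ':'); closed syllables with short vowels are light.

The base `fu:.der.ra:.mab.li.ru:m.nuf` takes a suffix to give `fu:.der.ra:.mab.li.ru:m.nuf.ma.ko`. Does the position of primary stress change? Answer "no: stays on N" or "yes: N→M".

Base `fu:.der.ra:.mab.li.ru:m.nuf` (7 syllables):
  Weights: 5 li L, 6 ru:m H, 7 nuf L.
  The penult (syllable 6, ru:m) is heavy, so it takes stress.
  → primary stress on syllable 6.
Suffixed `fu:.der.ra:.mab.li.ru:m.nuf.ma.ko` (9 syllables):
  Weights: 7 nuf L, 8 ma L, 9 ko L.
  The penult (syllable 8, ma) is light, so stress falls on the antepenult (syllable 7, nuf).
  → primary stress on syllable 7.

yes: 6→7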